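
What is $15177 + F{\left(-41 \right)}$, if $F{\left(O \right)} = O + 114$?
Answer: $15250$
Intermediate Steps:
$F{\left(O \right)} = 114 + O$
$15177 + F{\left(-41 \right)} = 15177 + \left(114 - 41\right) = 15177 + 73 = 15250$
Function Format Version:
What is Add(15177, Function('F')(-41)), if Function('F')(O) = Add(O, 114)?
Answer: 15250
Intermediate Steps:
Function('F')(O) = Add(114, O)
Add(15177, Function('F')(-41)) = Add(15177, Add(114, -41)) = Add(15177, 73) = 15250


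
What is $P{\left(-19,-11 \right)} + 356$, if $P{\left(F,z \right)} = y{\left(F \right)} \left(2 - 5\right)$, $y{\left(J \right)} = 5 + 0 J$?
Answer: $341$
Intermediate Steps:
$y{\left(J \right)} = 5$ ($y{\left(J \right)} = 5 + 0 = 5$)
$P{\left(F,z \right)} = -15$ ($P{\left(F,z \right)} = 5 \left(2 - 5\right) = 5 \left(-3\right) = -15$)
$P{\left(-19,-11 \right)} + 356 = -15 + 356 = 341$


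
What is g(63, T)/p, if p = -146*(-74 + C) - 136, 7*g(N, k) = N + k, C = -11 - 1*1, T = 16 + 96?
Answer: 5/2484 ≈ 0.0020129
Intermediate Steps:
T = 112
C = -12 (C = -11 - 1 = -12)
g(N, k) = N/7 + k/7 (g(N, k) = (N + k)/7 = N/7 + k/7)
p = 12420 (p = -146*(-74 - 12) - 136 = -146*(-86) - 136 = 12556 - 136 = 12420)
g(63, T)/p = ((⅐)*63 + (⅐)*112)/12420 = (9 + 16)*(1/12420) = 25*(1/12420) = 5/2484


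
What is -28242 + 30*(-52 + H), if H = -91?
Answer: -32532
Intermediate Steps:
-28242 + 30*(-52 + H) = -28242 + 30*(-52 - 91) = -28242 + 30*(-143) = -28242 - 4290 = -32532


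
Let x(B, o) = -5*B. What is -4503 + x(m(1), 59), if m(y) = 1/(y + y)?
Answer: -9011/2 ≈ -4505.5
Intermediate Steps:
m(y) = 1/(2*y)
-4503 + x(m(1), 59) = -4503 - 5/(2*1) = -4503 - 5/2 = -9011/2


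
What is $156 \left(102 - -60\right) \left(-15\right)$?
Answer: $-379080$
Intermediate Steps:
$156 \left(102 - -60\right) \left(-15\right) = 156 \left(102 + 60\right) \left(-15\right) = 156 \cdot 162 \left(-15\right) = 25272 \left(-15\right) = -379080$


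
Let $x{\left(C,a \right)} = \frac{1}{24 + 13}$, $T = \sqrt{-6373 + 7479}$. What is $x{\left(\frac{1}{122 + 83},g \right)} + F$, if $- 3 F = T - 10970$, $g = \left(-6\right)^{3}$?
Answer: $\frac{405893}{111} - \frac{\sqrt{1106}}{3} \approx 3645.6$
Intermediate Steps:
$g = -216$
$T = \sqrt{1106} \approx 33.257$
$x{\left(C,a \right)} = \frac{1}{37}$
$F = \frac{10970}{3} - \frac{\sqrt{1106}}{3}$ ($F = - \frac{\sqrt{1106} - 10970}{3} = - \frac{-10970 + \sqrt{1106}}{3} = \frac{10970}{3} - \frac{\sqrt{1106}}{3} \approx 3645.6$)
$x{\left(\frac{1}{122 + 83},g \right)} + F = \frac{1}{37} + \left(\frac{10970}{3} - \frac{\sqrt{1106}}{3}\right) = \frac{405893}{111} - \frac{\sqrt{1106}}{3}$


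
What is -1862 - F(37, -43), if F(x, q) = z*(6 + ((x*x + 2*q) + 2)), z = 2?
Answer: -4444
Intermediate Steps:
F(x, q) = 16 + 2*x**2 + 4*q (F(x, q) = 2*(6 + ((x*x + 2*q) + 2)) = 2*(6 + ((x**2 + 2*q) + 2)) = 2*(6 + (2 + x**2 + 2*q)) = 2*(8 + x**2 + 2*q) = 16 + 2*x**2 + 4*q)
-1862 - F(37, -43) = -1862 - (16 + 2*37**2 + 4*(-43)) = -1862 - (16 + 2*1369 - 172) = -1862 - (16 + 2738 - 172) = -1862 - 1*2582 = -1862 - 2582 = -4444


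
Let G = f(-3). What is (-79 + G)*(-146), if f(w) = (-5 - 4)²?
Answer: -292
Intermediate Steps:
f(w) = 81 (f(w) = (-9)² = 81)
G = 81
(-79 + G)*(-146) = (-79 + 81)*(-146) = 2*(-146) = -292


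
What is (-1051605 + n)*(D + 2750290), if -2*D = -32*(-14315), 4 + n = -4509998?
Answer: -14022201648750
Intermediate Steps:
n = -4510002 (n = -4 - 4509998 = -4510002)
D = -229040 (D = -(-16)*(-14315) = -½*458080 = -229040)
(-1051605 + n)*(D + 2750290) = (-1051605 - 4510002)*(-229040 + 2750290) = -5561607*2521250 = -14022201648750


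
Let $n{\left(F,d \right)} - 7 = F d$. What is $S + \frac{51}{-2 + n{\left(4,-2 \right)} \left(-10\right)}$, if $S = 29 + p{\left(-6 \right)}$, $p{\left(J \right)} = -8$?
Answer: $\frac{219}{8} \approx 27.375$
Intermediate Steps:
$n{\left(F,d \right)} = 7 + F d$
$S = 21$ ($S = 29 - 8 = 21$)
$S + \frac{51}{-2 + n{\left(4,-2 \right)} \left(-10\right)} = 21 + \frac{51}{-2 + \left(7 + 4 \left(-2\right)\right) \left(-10\right)} = 21 + \frac{51}{-2 + \left(7 - 8\right) \left(-10\right)} = 21 + \frac{51}{-2 - -10} = 21 + \frac{51}{-2 + 10} = 21 + \frac{51}{8} = \frac{219}{8}$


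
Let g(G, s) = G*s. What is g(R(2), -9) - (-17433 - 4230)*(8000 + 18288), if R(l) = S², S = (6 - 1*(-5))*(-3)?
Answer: 569467143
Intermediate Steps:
S = -33 (S = (6 + 5)*(-3) = 11*(-3) = -33)
R(l) = 1089 (R(l) = (-33)² = 1089)
g(R(2), -9) - (-17433 - 4230)*(8000 + 18288) = 1089*(-9) - (-17433 - 4230)*(8000 + 18288) = -9801 - (-21663)*26288 = -9801 - 1*(-569476944) = -9801 + 569476944 = 569467143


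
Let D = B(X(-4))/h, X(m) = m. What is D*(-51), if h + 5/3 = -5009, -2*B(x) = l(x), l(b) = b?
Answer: 153/7516 ≈ 0.020357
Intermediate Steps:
B(x) = -x/2
h = -15032/3 (h = -5/3 - 5009 = -15032/3 ≈ -5010.7)
D = -3/7516 (D = (-½*(-4))/(-15032/3) = 2*(-3/15032) = -3/7516 ≈ -0.00039915)
D*(-51) = -3/7516*(-51) = 153/7516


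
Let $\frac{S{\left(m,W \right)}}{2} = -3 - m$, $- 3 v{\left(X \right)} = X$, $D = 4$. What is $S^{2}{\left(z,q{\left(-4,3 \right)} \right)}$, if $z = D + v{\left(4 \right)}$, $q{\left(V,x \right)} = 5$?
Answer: $\frac{1156}{9} \approx 128.44$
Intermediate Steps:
$v{\left(X \right)} = - \frac{X}{3}$
$z = \frac{8}{3}$ ($z = 4 - \frac{4}{3} = \frac{8}{3} \approx 2.6667$)
$S{\left(m,W \right)} = -6 - 2 m$ ($S{\left(m,W \right)} = 2 \left(-3 - m\right) = -6 - 2 m$)
$S^{2}{\left(z,q{\left(-4,3 \right)} \right)} = \left(-6 - \frac{16}{3}\right)^{2} = \left(- \frac{34}{3}\right)^{2} = \frac{1156}{9}$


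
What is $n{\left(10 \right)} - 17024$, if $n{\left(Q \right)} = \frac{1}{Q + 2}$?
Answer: $- \frac{204287}{12} \approx -17024.0$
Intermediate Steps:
$n{\left(Q \right)} = \frac{1}{2 + Q}$
$n{\left(10 \right)} - 17024 = \frac{1}{2 + 10} - 17024 = \frac{1}{12} - 17024 = - \frac{204287}{12}$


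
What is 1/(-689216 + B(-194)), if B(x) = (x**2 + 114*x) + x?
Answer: -1/673890 ≈ -1.4839e-6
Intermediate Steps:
B(x) = x**2 + 115*x
1/(-689216 + B(-194)) = 1/(-689216 - 194*(115 - 194)) = 1/(-689216 - 194*(-79)) = 1/(-689216 + 15326) = 1/(-673890) = -1/673890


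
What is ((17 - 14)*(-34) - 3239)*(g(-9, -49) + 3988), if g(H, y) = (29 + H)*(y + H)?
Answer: -9448348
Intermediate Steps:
g(H, y) = (29 + H)*(H + y)
((17 - 14)*(-34) - 3239)*(g(-9, -49) + 3988) = ((17 - 14)*(-34) - 3239)*(((-9)² + 29*(-9) + 29*(-49) - 9*(-49)) + 3988) = (3*(-34) - 3239)*((81 - 261 - 1421 + 441) + 3988) = (-102 - 3239)*(-1160 + 3988) = -3341*2828 = -9448348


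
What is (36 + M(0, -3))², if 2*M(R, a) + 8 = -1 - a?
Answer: 1089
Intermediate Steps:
M(R, a) = -9/2 - a/2 (M(R, a) = -4 + (-1 - a)/2 = -4 + (-½ - a/2) = -9/2 - a/2)
(36 + M(0, -3))² = (36 + (-9/2 - ½*(-3)))² = (36 + (-9/2 + 3/2))² = (36 - 3)² = 33² = 1089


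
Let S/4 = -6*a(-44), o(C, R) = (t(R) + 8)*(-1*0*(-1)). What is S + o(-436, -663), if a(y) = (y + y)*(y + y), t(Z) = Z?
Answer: -185856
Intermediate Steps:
a(y) = 4*y² (a(y) = (2*y)*(2*y) = 4*y²)
o(C, R) = 0 (o(C, R) = (R + 8)*(-1*0*(-1)) = (8 + R)*(0*(-1)) = (8 + R)*0 = 0)
S = -185856 (S = 4*(-24*(-44)²) = 4*(-24*1936) = 4*(-6*7744) = 4*(-46464) = -185856)
S + o(-436, -663) = -185856 + 0 = -185856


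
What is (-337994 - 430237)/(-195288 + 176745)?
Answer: 256077/6181 ≈ 41.430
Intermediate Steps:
(-337994 - 430237)/(-195288 + 176745) = -768231/(-18543) = -768231*(-1/18543) = 256077/6181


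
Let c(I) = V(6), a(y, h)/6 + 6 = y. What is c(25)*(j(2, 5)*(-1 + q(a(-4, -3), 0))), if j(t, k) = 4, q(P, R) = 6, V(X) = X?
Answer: 120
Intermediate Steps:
a(y, h) = -36 + 6*y
c(I) = 6
c(25)*(j(2, 5)*(-1 + q(a(-4, -3), 0))) = 6*(4*(-1 + 6)) = 6*(4*5) = 6*20 = 120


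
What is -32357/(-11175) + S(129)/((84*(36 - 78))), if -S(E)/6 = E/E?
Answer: 6345697/2190300 ≈ 2.8972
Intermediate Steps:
S(E) = -6 (S(E) = -6*E/E = -6*1 = -6)
-32357/(-11175) + S(129)/((84*(36 - 78))) = -32357/(-11175) - 6*1/(84*(36 - 78)) = -32357*(-1/11175) - 6/(84*(-42)) = 32357/11175 - 6/(-3528) = 32357/11175 - 6*(-1/3528) = 32357/11175 + 1/588 = 6345697/2190300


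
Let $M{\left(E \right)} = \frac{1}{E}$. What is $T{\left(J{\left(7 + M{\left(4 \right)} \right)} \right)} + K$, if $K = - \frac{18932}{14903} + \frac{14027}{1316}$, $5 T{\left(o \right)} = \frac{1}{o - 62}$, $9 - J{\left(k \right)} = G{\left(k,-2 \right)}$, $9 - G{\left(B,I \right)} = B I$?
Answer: $\frac{20117160727}{2143349460} \approx 9.3858$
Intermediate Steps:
$G{\left(B,I \right)} = 9 - B I$
$J{\left(k \right)} = - 2 k$ ($J{\left(k \right)} = 9 - \left(9 - k \left(-2\right)\right) = 9 - \left(9 + 2 k\right) = - 2 k$)
$T{\left(o \right)} = \frac{1}{5 \left(-62 + o\right)}$ ($T{\left(o \right)} = \frac{1}{5 \left(o - 62\right)} = \frac{1}{5 \left(-62 + o\right)}$)
$K = \frac{26304267}{2801764}$ ($K = \left(-18932\right) \frac{1}{14903} + 14027 \cdot \frac{1}{1316} = - \frac{18932}{14903} + \frac{14027}{1316} = \frac{26304267}{2801764} \approx 9.3885$)
$T{\left(J{\left(7 + M{\left(4 \right)} \right)} \right)} + K = \frac{1}{5 \left(-62 - 2 \left(7 + \frac{1}{4}\right)\right)} + \frac{26304267}{2801764} = \frac{1}{5 \left(-62 - \frac{29}{2}\right)} + \frac{26304267}{2801764} = \frac{1}{5 \left(- \frac{153}{2}\right)} + \frac{26304267}{2801764} = \frac{1}{5} \left(- \frac{2}{153}\right) + \frac{26304267}{2801764} = - \frac{2}{765} + \frac{26304267}{2801764} = \frac{20117160727}{2143349460}$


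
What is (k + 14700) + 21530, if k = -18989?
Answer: 17241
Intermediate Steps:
(k + 14700) + 21530 = (-18989 + 14700) + 21530 = -4289 + 21530 = 17241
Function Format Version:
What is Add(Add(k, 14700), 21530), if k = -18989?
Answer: 17241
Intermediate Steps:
Add(Add(k, 14700), 21530) = Add(Add(-18989, 14700), 21530) = Add(-4289, 21530) = 17241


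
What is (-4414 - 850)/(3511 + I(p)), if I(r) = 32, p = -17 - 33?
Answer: -5264/3543 ≈ -1.4857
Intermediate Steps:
p = -50
(-4414 - 850)/(3511 + I(p)) = (-4414 - 850)/(3511 + 32) = -5264/3543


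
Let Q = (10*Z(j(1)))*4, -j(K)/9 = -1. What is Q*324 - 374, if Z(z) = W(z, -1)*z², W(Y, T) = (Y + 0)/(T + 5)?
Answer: 2361586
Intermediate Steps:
W(Y, T) = Y/(5 + T)
j(K) = 9 (j(K) = -9*(-1) = 9)
Z(z) = z³/4 (Z(z) = (z/(5 - 1))*z² = (z/4)*z² = z³/4)
Q = 7290 (Q = (10*((¼)*9³))*4 = (10*((¼)*729))*4 = (10*(729/4))*4 = (3645/2)*4 = 7290)
Q*324 - 374 = 7290*324 - 374 = 2361960 - 374 = 2361586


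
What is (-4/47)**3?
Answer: -64/103823 ≈ -0.00061643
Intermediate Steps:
(-4/47)**3 = -64/103823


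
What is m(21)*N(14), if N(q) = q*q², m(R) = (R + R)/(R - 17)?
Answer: 28812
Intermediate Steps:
m(R) = 2*R/(-17 + R) (m(R) = (2*R)/(-17 + R) = 2*R/(-17 + R))
N(q) = q³
m(21)*N(14) = (2*21/(-17 + 21))*14³ = (2*21/4)*2744 = (2*21*(¼))*2744 = (21/2)*2744 = 28812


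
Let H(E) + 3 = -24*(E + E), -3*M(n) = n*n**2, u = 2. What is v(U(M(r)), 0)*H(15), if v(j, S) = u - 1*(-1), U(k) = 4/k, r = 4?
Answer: -2169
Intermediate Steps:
M(n) = -n**3/3 (M(n) = -n*n**2/3 = -n**3/3)
H(E) = -3 - 48*E (H(E) = -3 - 24*(E + E) = -3 - 48*E)
v(j, S) = 3 (v(j, S) = 2 - 1*(-1) = 2 + 1 = 3)
v(U(M(r)), 0)*H(15) = 3*(-3 - 48*15) = 3*(-3 - 720) = 3*(-723) = -2169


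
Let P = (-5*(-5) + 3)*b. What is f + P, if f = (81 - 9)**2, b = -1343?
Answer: -32420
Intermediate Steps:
f = 5184 (f = 72**2 = 5184)
P = -37604 (P = (-5*(-5) + 3)*(-1343) = (25 + 3)*(-1343) = 28*(-1343) = -37604)
f + P = 5184 - 37604 = -32420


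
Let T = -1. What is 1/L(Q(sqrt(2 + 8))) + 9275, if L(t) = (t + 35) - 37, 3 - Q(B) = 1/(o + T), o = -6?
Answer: 74207/8 ≈ 9275.9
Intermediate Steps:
Q(B) = 22/7 (Q(B) = 3 - 1/(-6 - 1) = 3 - 1/(-7) = 3 - 1*(-1/7) = 3 + 1/7 = 22/7)
L(t) = -2 + t (L(t) = (35 + t) - 37 = -2 + t)
1/L(Q(sqrt(2 + 8))) + 9275 = 1/(-2 + 22/7) + 9275 = 1/(8/7) + 9275 = 7/8 + 9275 = 74207/8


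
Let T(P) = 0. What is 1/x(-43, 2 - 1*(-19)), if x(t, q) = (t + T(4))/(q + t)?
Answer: 22/43 ≈ 0.51163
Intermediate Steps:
x(t, q) = t/(q + t) (x(t, q) = (t + 0)/(q + t) = t/(q + t))
1/x(-43, 2 - 1*(-19)) = 1/(-43/((2 - 1*(-19)) - 43)) = 1/(-43/((2 + 19) - 43)) = 1/(-43/(21 - 43)) = 1/(-43/(-22)) = 1/(-43*(-1/22)) = 1/(43/22) = 22/43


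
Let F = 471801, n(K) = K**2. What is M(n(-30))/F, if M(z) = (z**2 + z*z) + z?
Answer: 540300/157267 ≈ 3.4356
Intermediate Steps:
M(z) = z + 2*z**2 (M(z) = (z**2 + z**2) + z = 2*z**2 + z = z + 2*z**2)
M(n(-30))/F = ((-30)**2*(1 + 2*(-30)**2))/471801 = (900*(1 + 2*900))*(1/471801) = (900*(1 + 1800))*(1/471801) = (900*1801)*(1/471801) = 1620900*(1/471801) = 540300/157267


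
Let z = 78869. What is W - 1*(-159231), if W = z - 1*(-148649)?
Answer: 386749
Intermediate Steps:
W = 227518 (W = 78869 - 1*(-148649) = 78869 + 148649 = 227518)
W - 1*(-159231) = 227518 - 1*(-159231) = 227518 + 159231 = 386749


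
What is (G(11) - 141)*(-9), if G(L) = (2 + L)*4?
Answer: 801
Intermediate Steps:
G(L) = 8 + 4*L
(G(11) - 141)*(-9) = ((8 + 4*11) - 141)*(-9) = ((8 + 44) - 141)*(-9) = (52 - 141)*(-9) = -89*(-9) = 801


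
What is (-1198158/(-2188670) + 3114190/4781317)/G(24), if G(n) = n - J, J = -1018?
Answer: 6272353720693/5452121765841190 ≈ 0.0011504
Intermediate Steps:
G(n) = 1018 + n (G(n) = n - 1*(-1018) = n + 1018 = 1018 + n)
(-1198158/(-2188670) + 3114190/4781317)/G(24) = (-1198158/(-2188670) + 3114190/4781317)/(1018 + 24) = (-1198158*(-1/2188670) + 3114190*(1/4781317))/1042 = (599079/1094335 + 3114190/4781317)*(1/1042) = (6272353720693/5232362539195)*(1/1042) = 6272353720693/5452121765841190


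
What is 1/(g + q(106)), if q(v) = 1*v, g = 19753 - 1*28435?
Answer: -1/8576 ≈ -0.00011660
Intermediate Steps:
g = -8682 (g = 19753 - 28435 = -8682)
q(v) = v
1/(g + q(106)) = 1/(-8682 + 106) = 1/(-8576) = -1/8576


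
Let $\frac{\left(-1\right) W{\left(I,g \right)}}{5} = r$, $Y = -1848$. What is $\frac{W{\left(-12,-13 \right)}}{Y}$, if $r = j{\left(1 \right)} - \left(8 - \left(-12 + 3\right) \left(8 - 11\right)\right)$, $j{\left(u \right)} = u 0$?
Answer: $\frac{95}{1848} \approx 0.051407$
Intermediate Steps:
$j{\left(u \right)} = 0$
$r = 19$ ($r = 0 - \left(8 - \left(-12 + 3\right) \left(8 - 11\right)\right) = 0 - -19 = 0 + \left(27 - 8\right) = 0 + 19 = 19$)
$W{\left(I,g \right)} = -95$ ($W{\left(I,g \right)} = \left(-5\right) 19 = -95$)
$\frac{W{\left(-12,-13 \right)}}{Y} = - \frac{95}{-1848} = \left(-95\right) \left(- \frac{1}{1848}\right) = \frac{95}{1848}$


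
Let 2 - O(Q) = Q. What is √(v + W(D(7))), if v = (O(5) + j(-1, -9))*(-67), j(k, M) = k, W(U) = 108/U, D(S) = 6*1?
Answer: √286 ≈ 16.912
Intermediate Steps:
D(S) = 6
O(Q) = 2 - Q
v = 268 (v = ((2 - 1*5) - 1)*(-67) = ((2 - 5) - 1)*(-67) = (-3 - 1)*(-67) = -4*(-67) = 268)
√(v + W(D(7))) = √(268 + 108/6) = √(268 + 108*(⅙)) = √(268 + 18) = √286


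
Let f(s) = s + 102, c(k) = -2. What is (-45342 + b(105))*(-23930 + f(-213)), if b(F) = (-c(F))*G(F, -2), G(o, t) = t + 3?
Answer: 1090018940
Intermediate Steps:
G(o, t) = 3 + t
b(F) = 2 (b(F) = (-1*(-2))*(3 - 2) = 2*1 = 2)
f(s) = 102 + s
(-45342 + b(105))*(-23930 + f(-213)) = (-45342 + 2)*(-23930 + (102 - 213)) = -45340*(-23930 - 111) = -45340*(-24041) = 1090018940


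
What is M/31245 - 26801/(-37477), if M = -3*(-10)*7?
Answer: 56351161/78064591 ≈ 0.72185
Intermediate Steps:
M = 210 (M = 30*7 = 210)
M/31245 - 26801/(-37477) = 210/31245 - 26801/(-37477) = 210*(1/31245) - 26801*(-1/37477) = 14/2083 + 26801/37477 = 56351161/78064591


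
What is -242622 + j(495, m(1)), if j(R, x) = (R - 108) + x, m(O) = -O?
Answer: -242236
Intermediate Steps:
j(R, x) = -108 + R + x (j(R, x) = (-108 + R) + x = -108 + R + x)
-242622 + j(495, m(1)) = -242622 + (-108 + 495 - 1*1) = -242622 + (-108 + 495 - 1) = -242622 + 386 = -242236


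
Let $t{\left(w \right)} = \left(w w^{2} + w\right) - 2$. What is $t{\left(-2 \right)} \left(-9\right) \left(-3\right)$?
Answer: $-324$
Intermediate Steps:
$t{\left(w \right)} = -2 + w + w^{3}$ ($t{\left(w \right)} = \left(w^{3} + w\right) - 2 = \left(w + w^{3}\right) - 2 = -2 + w + w^{3}$)
$t{\left(-2 \right)} \left(-9\right) \left(-3\right) = \left(-2 - 2 + \left(-2\right)^{3}\right) \left(-9\right) \left(-3\right) = \left(-2 - 2 - 8\right) \left(-9\right) \left(-3\right) = \left(-12\right) \left(-9\right) \left(-3\right) = 108 \left(-3\right) = -324$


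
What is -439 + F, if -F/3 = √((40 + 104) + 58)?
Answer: -439 - 3*√202 ≈ -481.64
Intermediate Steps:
F = -3*√202 (F = -3*√((40 + 104) + 58) = -3*√(144 + 58) = -3*√202 ≈ -42.638)
-439 + F = -439 - 3*√202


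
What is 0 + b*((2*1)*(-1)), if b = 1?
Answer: -2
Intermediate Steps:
0 + b*((2*1)*(-1)) = 0 + 1*((2*1)*(-1)) = 0 + 1*(2*(-1)) = 0 + 1*(-2) = 0 - 2 = -2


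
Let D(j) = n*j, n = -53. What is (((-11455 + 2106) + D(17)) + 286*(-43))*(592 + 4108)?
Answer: -105975600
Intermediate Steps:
D(j) = -53*j
(((-11455 + 2106) + D(17)) + 286*(-43))*(592 + 4108) = (((-11455 + 2106) - 53*17) + 286*(-43))*(592 + 4108) = ((-9349 - 901) - 12298)*4700 = (-10250 - 12298)*4700 = -22548*4700 = -105975600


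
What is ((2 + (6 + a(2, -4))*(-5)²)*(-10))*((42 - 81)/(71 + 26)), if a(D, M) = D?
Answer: 78780/97 ≈ 812.17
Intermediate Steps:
((2 + (6 + a(2, -4))*(-5)²)*(-10))*((42 - 81)/(71 + 26)) = ((2 + (6 + 2)*(-5)²)*(-10))*((42 - 81)/(71 + 26)) = ((2 + 8*25)*(-10))*(-39/97) = ((2 + 200)*(-10))*(-39*1/97) = (202*(-10))*(-39/97) = -2020*(-39/97) = 78780/97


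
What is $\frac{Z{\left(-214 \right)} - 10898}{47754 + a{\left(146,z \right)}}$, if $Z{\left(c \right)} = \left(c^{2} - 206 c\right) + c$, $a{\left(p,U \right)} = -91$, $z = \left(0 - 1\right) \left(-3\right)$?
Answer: $\frac{78768}{47663} \approx 1.6526$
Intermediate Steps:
$z = 3$ ($z = \left(-1\right) \left(-3\right) = 3$)
$Z{\left(c \right)} = c^{2} - 205 c$
$\frac{Z{\left(-214 \right)} - 10898}{47754 + a{\left(146,z \right)}} = \frac{- 214 \left(-205 - 214\right) - 10898}{47754 - 91} = \frac{\left(-214\right) \left(-419\right) - 10898}{47663} = \left(89666 - 10898\right) \frac{1}{47663} = 78768 \cdot \frac{1}{47663} = \frac{78768}{47663}$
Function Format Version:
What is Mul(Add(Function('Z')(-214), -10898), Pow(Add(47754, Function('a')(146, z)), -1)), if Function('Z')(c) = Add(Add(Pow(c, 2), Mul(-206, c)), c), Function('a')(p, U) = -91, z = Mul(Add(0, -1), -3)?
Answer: Rational(78768, 47663) ≈ 1.6526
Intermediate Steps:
z = 3 (z = Mul(-1, -3) = 3)
Function('Z')(c) = Add(Pow(c, 2), Mul(-205, c))
Mul(Add(Function('Z')(-214), -10898), Pow(Add(47754, Function('a')(146, z)), -1)) = Mul(Add(Mul(-214, Add(-205, -214)), -10898), Pow(Add(47754, -91), -1)) = Mul(Add(Mul(-214, -419), -10898), Pow(47663, -1)) = Mul(Add(89666, -10898), Rational(1, 47663)) = Mul(78768, Rational(1, 47663)) = Rational(78768, 47663)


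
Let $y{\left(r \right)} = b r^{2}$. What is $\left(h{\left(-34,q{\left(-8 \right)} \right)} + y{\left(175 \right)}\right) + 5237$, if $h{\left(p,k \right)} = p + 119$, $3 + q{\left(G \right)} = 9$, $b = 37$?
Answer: $1138447$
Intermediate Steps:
$y{\left(r \right)} = 37 r^{2}$
$q{\left(G \right)} = 6$ ($q{\left(G \right)} = -3 + 9 = 6$)
$h{\left(p,k \right)} = 119 + p$
$\left(h{\left(-34,q{\left(-8 \right)} \right)} + y{\left(175 \right)}\right) + 5237 = \left(\left(119 - 34\right) + 37 \cdot 175^{2}\right) + 5237 = \left(85 + 37 \cdot 30625\right) + 5237 = \left(85 + 1133125\right) + 5237 = 1133210 + 5237 = 1138447$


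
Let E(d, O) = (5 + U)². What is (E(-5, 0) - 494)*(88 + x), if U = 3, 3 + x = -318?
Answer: 100190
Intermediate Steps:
x = -321 (x = -3 - 318 = -321)
E(d, O) = 64 (E(d, O) = (5 + 3)² = 8² = 64)
(E(-5, 0) - 494)*(88 + x) = (64 - 494)*(88 - 321) = -430*(-233) = 100190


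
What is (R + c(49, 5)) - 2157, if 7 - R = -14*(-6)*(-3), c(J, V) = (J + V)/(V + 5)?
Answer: -9463/5 ≈ -1892.6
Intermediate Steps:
c(J, V) = (J + V)/(5 + V)
R = 259 (R = 7 - (-14*(-6))*(-3) = 7 - 84*(-3) = 7 - 1*(-252) = 7 + 252 = 259)
(R + c(49, 5)) - 2157 = (259 + (49 + 5)/(5 + 5)) - 2157 = (259 + 54/10) - 2157 = (259 + (⅒)*54) - 2157 = (259 + 27/5) - 2157 = 1322/5 - 2157 = -9463/5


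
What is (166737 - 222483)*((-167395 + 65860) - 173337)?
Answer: 15323014512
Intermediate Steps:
(166737 - 222483)*((-167395 + 65860) - 173337) = -55746*(-101535 - 173337) = -55746*(-274872) = 15323014512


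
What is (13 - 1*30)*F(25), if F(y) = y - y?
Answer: 0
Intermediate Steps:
F(y) = 0
(13 - 1*30)*F(25) = (13 - 1*30)*0 = (13 - 30)*0 = -17*0 = 0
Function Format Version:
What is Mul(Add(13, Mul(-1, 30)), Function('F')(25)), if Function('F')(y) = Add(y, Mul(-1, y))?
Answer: 0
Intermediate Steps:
Function('F')(y) = 0
Mul(Add(13, Mul(-1, 30)), Function('F')(25)) = Mul(Add(13, Mul(-1, 30)), 0) = Mul(Add(13, -30), 0) = Mul(-17, 0) = 0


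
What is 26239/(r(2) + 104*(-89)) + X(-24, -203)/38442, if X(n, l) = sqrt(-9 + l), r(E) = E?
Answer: -26239/9254 + I*sqrt(53)/19221 ≈ -2.8354 + 0.00037876*I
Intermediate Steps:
26239/(r(2) + 104*(-89)) + X(-24, -203)/38442 = 26239/(2 + 104*(-89)) + sqrt(-9 - 203)/38442 = 26239/(2 - 9256) + sqrt(-212)*(1/38442) = 26239/(-9254) + (2*I*sqrt(53))*(1/38442) = 26239*(-1/9254) + I*sqrt(53)/19221 = -26239/9254 + I*sqrt(53)/19221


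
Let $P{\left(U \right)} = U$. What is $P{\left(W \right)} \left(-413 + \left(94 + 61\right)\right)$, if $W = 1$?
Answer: $-258$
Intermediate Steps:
$P{\left(W \right)} \left(-413 + \left(94 + 61\right)\right) = 1 \left(-413 + \left(94 + 61\right)\right) = 1 \left(-413 + 155\right) = 1 \left(-258\right) = -258$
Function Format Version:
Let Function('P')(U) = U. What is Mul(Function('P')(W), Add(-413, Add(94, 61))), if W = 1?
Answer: -258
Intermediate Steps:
Mul(Function('P')(W), Add(-413, Add(94, 61))) = Mul(1, Add(-413, Add(94, 61))) = Mul(1, Add(-413, 155)) = Mul(1, -258) = -258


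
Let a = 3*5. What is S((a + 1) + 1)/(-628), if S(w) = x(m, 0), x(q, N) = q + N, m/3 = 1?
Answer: -3/628 ≈ -0.0047771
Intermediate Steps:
m = 3 (m = 3*1 = 3)
a = 15
x(q, N) = N + q
S(w) = 3 (S(w) = 0 + 3 = 3)
S((a + 1) + 1)/(-628) = 3/(-628) = 3*(-1/628) = -3/628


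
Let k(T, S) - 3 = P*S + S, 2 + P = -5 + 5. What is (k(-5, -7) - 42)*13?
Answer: -416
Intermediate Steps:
P = -2 (P = -2 + (-5 + 5) = -2 + 0 = -2)
k(T, S) = 3 - S (k(T, S) = 3 + (-2*S + S) = 3 - S)
(k(-5, -7) - 42)*13 = ((3 - 1*(-7)) - 42)*13 = ((3 + 7) - 42)*13 = (10 - 42)*13 = -32*13 = -416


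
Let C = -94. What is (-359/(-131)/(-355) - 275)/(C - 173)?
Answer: 4263078/4138945 ≈ 1.0300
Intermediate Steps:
(-359/(-131)/(-355) - 275)/(C - 173) = (-359/(-131)/(-355) - 275)/(-94 - 173) = (-359*(-1/131)*(-1/355) - 275)/(-267) = ((359/131)*(-1/355) - 275)*(-1/267) = (-359/46505 - 275)*(-1/267) = -12789234/46505*(-1/267) = 4263078/4138945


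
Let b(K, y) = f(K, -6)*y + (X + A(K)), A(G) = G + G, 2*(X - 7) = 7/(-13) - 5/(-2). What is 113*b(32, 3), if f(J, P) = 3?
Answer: 475843/52 ≈ 9150.8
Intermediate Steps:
X = 415/52 (X = 7 + (7/(-13) - 5/(-2))/2 = 7 + (7*(-1/13) - 5*(-½))/2 = 7 + (-7/13 + 5/2)/2 = 7 + (½)*(51/26) = 7 + 51/52 = 415/52 ≈ 7.9808)
A(G) = 2*G
b(K, y) = 415/52 + 2*K + 3*y (b(K, y) = 3*y + (415/52 + 2*K) = 415/52 + 2*K + 3*y)
113*b(32, 3) = 113*(415/52 + 2*32 + 3*3) = 113*(415/52 + 64 + 9) = 113*(4211/52) = 475843/52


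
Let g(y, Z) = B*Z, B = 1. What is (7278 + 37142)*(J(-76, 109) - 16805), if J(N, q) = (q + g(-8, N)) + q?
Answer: -740170460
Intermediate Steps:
g(y, Z) = Z (g(y, Z) = 1*Z = Z)
J(N, q) = N + 2*q (J(N, q) = (q + N) + q = (N + q) + q = N + 2*q)
(7278 + 37142)*(J(-76, 109) - 16805) = (7278 + 37142)*((-76 + 2*109) - 16805) = 44420*((-76 + 218) - 16805) = 44420*(142 - 16805) = 44420*(-16663) = -740170460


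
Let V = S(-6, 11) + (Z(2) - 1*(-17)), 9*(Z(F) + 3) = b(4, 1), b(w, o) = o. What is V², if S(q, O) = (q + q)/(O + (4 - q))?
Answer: 727609/3969 ≈ 183.32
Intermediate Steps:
S(q, O) = 2*q/(4 + O - q) (S(q, O) = (2*q)/(4 + O - q) = 2*q/(4 + O - q))
Z(F) = -26/9 (Z(F) = -3 + (⅑)*1 = -3 + ⅑ = -26/9)
V = 853/63 (V = 2*(-6)/(4 + 11 - 1*(-6)) + (-26/9 - 1*(-17)) = 2*(-6)/(4 + 11 + 6) + (-26/9 + 17) = 2*(-6)/21 + 127/9 = 2*(-6)*(1/21) + 127/9 = -4/7 + 127/9 = 853/63 ≈ 13.540)
V² = (853/63)² = 727609/3969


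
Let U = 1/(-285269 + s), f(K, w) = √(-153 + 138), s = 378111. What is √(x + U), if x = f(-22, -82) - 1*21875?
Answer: √(-188554558494658 + 8619636964*I*√15)/92842 ≈ 0.013093 + 147.9*I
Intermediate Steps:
f(K, w) = I*√15 (f(K, w) = √(-15) = I*√15)
x = -21875 + I*√15 (x = I*√15 - 1*21875 = I*√15 - 21875 = -21875 + I*√15 ≈ -21875.0 + 3.873*I)
U = 1/92842 (U = 1/(-285269 + 378111) = 1/92842 ≈ 1.0771e-5)
√(x + U) = √((-21875 + I*√15) + 1/92842) = √(-2030918749/92842 + I*√15)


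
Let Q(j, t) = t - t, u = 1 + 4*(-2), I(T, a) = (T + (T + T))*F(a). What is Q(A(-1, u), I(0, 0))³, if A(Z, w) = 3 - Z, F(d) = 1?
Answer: 0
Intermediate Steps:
I(T, a) = 3*T (I(T, a) = (T + (T + T))*1 = (T + 2*T)*1 = (3*T)*1 = 3*T)
u = -7 (u = 1 - 8 = -7)
Q(j, t) = 0
Q(A(-1, u), I(0, 0))³ = 0³ = 0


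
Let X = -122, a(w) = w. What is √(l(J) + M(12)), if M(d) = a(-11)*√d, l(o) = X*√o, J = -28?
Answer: √(-22*√3 - 244*I*√7) ≈ 17.444 - 18.504*I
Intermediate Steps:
l(o) = -122*√o
M(d) = -11*√d
√(l(J) + M(12)) = √(-244*I*√7 - 22*√3) = √(-22*√3 - 244*I*√7)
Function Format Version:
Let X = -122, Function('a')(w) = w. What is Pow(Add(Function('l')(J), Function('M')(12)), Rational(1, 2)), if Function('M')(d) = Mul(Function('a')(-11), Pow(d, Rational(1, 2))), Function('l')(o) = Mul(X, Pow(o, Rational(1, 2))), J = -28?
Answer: Pow(Add(Mul(-22, Pow(3, Rational(1, 2))), Mul(-244, I, Pow(7, Rational(1, 2)))), Rational(1, 2)) ≈ Add(17.444, Mul(-18.504, I))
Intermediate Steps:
Function('l')(o) = Mul(-122, Pow(o, Rational(1, 2)))
Function('M')(d) = Mul(-11, Pow(d, Rational(1, 2)))
Pow(Add(Function('l')(J), Function('M')(12)), Rational(1, 2)) = Pow(Add(Mul(-122, Pow(-28, Rational(1, 2))), Mul(-11, Pow(12, Rational(1, 2)))), Rational(1, 2)) = Pow(Add(Mul(-122, Mul(2, I, Pow(7, Rational(1, 2)))), Mul(-11, Mul(2, Pow(3, Rational(1, 2))))), Rational(1, 2)) = Pow(Add(Mul(-244, I, Pow(7, Rational(1, 2))), Mul(-22, Pow(3, Rational(1, 2)))), Rational(1, 2)) = Pow(Add(Mul(-22, Pow(3, Rational(1, 2))), Mul(-244, I, Pow(7, Rational(1, 2)))), Rational(1, 2))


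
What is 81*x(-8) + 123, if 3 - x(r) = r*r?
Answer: -4818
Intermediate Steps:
x(r) = 3 - r**2 (x(r) = 3 - r*r = 3 - r**2)
81*x(-8) + 123 = 81*(3 - 1*(-8)**2) + 123 = 81*(3 - 1*64) + 123 = 81*(3 - 64) + 123 = 81*(-61) + 123 = -4941 + 123 = -4818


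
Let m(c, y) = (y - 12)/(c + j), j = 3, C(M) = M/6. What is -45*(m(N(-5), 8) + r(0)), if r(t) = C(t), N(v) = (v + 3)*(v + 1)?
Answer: 180/11 ≈ 16.364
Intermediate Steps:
C(M) = M/6 (C(M) = M*(1/6) = M/6)
N(v) = (1 + v)*(3 + v) (N(v) = (3 + v)*(1 + v) = (1 + v)*(3 + v))
r(t) = t/6
m(c, y) = (-12 + y)/(3 + c) (m(c, y) = (y - 12)/(c + 3) = (-12 + y)/(3 + c))
-45*(m(N(-5), 8) + r(0)) = -45*((-12 + 8)/(3 + (3 + (-5)**2 + 4*(-5))) + (1/6)*0) = -45*(-4/(3 + (3 + 25 - 20)) + 0) = -45*(-4/(3 + 8) + 0) = -45*(-4/11 + 0) = -45*(-4/11) = 180/11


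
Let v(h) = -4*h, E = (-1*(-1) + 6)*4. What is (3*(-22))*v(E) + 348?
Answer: 7740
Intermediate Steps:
E = 28 (E = (1 + 6)*4 = 7*4 = 28)
(3*(-22))*v(E) + 348 = (3*(-22))*(-4*28) + 348 = -66*(-112) + 348 = 7392 + 348 = 7740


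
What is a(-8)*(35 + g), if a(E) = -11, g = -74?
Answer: 429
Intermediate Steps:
a(-8)*(35 + g) = -11*(35 - 74) = -11*(-39) = 429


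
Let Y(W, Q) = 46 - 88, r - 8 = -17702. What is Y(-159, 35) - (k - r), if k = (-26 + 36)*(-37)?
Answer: -17366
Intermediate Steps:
r = -17694 (r = 8 - 17702 = -17694)
k = -370 (k = 10*(-37) = -370)
Y(W, Q) = -42
Y(-159, 35) - (k - r) = -42 - (-370 - 1*(-17694)) = -42 - (-370 + 17694) = -42 - 1*17324 = -42 - 17324 = -17366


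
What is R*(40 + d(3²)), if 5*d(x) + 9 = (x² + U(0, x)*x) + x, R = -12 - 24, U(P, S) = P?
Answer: -10116/5 ≈ -2023.2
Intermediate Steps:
R = -36
d(x) = -9/5 + x/5 + x²/5 (d(x) = -9/5 + ((x² + 0*x) + x)/5 = -9/5 + ((x² + 0) + x)/5 = -9/5 + (x² + x)/5 = -9/5 + (x + x²)/5 = -9/5 + (x/5 + x²/5) = -9/5 + x/5 + x²/5)
R*(40 + d(3²)) = -36*(40 + (-9/5 + (⅕)*3² + (3²)²/5)) = -36*(40 + (-9/5 + (⅕)*9 + (⅕)*9²)) = -36*(40 + (-9/5 + 9/5 + (⅕)*81)) = -36*(40 + (-9/5 + 9/5 + 81/5)) = -36*(40 + 81/5) = -36*281/5 = -10116/5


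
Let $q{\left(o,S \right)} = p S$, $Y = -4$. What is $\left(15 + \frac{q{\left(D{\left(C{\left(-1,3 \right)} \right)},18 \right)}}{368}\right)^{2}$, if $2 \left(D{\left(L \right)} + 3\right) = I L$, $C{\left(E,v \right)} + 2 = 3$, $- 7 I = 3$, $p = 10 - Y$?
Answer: $\frac{2082249}{8464} \approx 246.01$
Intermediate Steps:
$p = 14$ ($p = 10 - -4 = 10 + 4 = 14$)
$I = - \frac{3}{7}$ ($I = \left(- \frac{1}{7}\right) 3 = - \frac{3}{7} \approx -0.42857$)
$C{\left(E,v \right)} = 1$ ($C{\left(E,v \right)} = -2 + 3 = 1$)
$D{\left(L \right)} = -3 - \frac{3 L}{14}$ ($D{\left(L \right)} = -3 + \frac{\left(- \frac{3}{7}\right) L}{2} = -3 - \frac{3 L}{14}$)
$q{\left(o,S \right)} = 14 S$
$\left(15 + \frac{q{\left(D{\left(C{\left(-1,3 \right)} \right)},18 \right)}}{368}\right)^{2} = \left(15 + \frac{14 \cdot 18}{368}\right)^{2} = \left(15 + 252 \cdot \frac{1}{368}\right)^{2} = \left(15 + \frac{63}{92}\right)^{2} = \left(\frac{1443}{92}\right)^{2} = \frac{2082249}{8464}$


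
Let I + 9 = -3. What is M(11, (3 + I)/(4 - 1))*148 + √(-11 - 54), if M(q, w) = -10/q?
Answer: -1480/11 + I*√65 ≈ -134.55 + 8.0623*I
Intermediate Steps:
I = -12 (I = -9 - 3 = -12)
M(11, (3 + I)/(4 - 1))*148 + √(-11 - 54) = -10/11*148 + √(-11 - 54) = -10*1/11*148 + √(-65) = -10/11*148 + I*√65 = -1480/11 + I*√65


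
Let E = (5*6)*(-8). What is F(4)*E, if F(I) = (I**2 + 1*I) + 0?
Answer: -4800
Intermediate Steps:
E = -240 (E = 30*(-8) = -240)
F(I) = I + I**2 (F(I) = (I**2 + I) + 0 = (I + I**2) + 0 = I + I**2)
F(4)*E = (4*(1 + 4))*(-240) = (4*5)*(-240) = 20*(-240) = -4800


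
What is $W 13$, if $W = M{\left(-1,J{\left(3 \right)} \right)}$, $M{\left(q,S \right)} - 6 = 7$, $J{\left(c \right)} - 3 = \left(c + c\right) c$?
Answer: $169$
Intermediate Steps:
$J{\left(c \right)} = 3 + 2 c^{2}$ ($J{\left(c \right)} = 3 + \left(c + c\right) c = 3 + 2 c c = 3 + 2 c^{2}$)
$M{\left(q,S \right)} = 13$ ($M{\left(q,S \right)} = 6 + 7 = 13$)
$W = 13$
$W 13 = 13 \cdot 13 = 169$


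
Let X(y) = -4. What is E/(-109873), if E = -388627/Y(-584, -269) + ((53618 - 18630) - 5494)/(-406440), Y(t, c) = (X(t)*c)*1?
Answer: 9874080839/3003168597570 ≈ 0.0032879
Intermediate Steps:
Y(t, c) = -4*c (Y(t, c) = -4*c*1 = -4*c)
E = -9874080839/27333090 (E = -388627/((-4*(-269))) + ((53618 - 18630) - 5494)/(-406440) = -388627/1076 + (34988 - 5494)*(-1/406440) = -388627*1/1076 + 29494*(-1/406440) = -388627/1076 - 14747/203220 = -9874080839/27333090 ≈ -361.25)
E/(-109873) = -9874080839/27333090/(-109873) = -9874080839/27333090*(-1/109873) = 9874080839/3003168597570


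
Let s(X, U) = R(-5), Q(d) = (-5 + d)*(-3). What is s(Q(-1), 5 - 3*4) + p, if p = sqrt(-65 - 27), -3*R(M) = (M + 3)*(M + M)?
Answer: -20/3 + 2*I*sqrt(23) ≈ -6.6667 + 9.5917*I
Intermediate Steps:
R(M) = -2*M*(3 + M)/3 (R(M) = -(M + 3)*(M + M)/3 = -(3 + M)*2*M/3 = -2*M*(3 + M)/3)
Q(d) = 15 - 3*d
s(X, U) = -20/3 (s(X, U) = -2/3*(-5)*(3 - 5) = -2/3*(-5)*(-2) = -20/3)
p = 2*I*sqrt(23) (p = sqrt(-92) = 2*I*sqrt(23) ≈ 9.5917*I)
s(Q(-1), 5 - 3*4) + p = -20/3 + 2*I*sqrt(23)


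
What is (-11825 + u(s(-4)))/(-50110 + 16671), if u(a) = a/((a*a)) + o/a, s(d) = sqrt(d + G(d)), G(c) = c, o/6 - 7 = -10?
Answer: 11825/33439 - I*sqrt(2)/7868 ≈ 0.35363 - 0.00017974*I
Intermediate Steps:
o = -18 (o = 42 + 6*(-10) = 42 - 60 = -18)
s(d) = sqrt(2)*sqrt(d) (s(d) = sqrt(d + d) = sqrt(2*d) = sqrt(2)*sqrt(d))
u(a) = -17/a (u(a) = a/((a*a)) - 18/a = a/(a**2) - 18/a = a/a**2 - 18/a = 1/a - 18/a = -17/a)
(-11825 + u(s(-4)))/(-50110 + 16671) = (-11825 - 17*(-I*sqrt(2)/4))/(-50110 + 16671) = (-11825 - 17*(-I*sqrt(2)/4))/(-33439) = (-11825 - 17*(-I*sqrt(2)/4))*(-1/33439) = (-11825 - (-17)*I*sqrt(2)/4)*(-1/33439) = (-11825 + 17*I*sqrt(2)/4)*(-1/33439) = 11825/33439 - I*sqrt(2)/7868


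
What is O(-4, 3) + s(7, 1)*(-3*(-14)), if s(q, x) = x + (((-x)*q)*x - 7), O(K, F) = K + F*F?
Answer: -541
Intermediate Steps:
O(K, F) = K + F²
s(q, x) = -7 + x - q*x² (s(q, x) = x + ((-q*x)*x - 7) = x + (-q*x² - 7) = x + (-7 - q*x²) = -7 + x - q*x²)
O(-4, 3) + s(7, 1)*(-3*(-14)) = (-4 + 3²) + (-7 + 1 - 1*7*1²)*(-3*(-14)) = (-4 + 9) + (-7 + 1 - 1*7*1)*42 = 5 + (-7 + 1 - 7)*42 = 5 - 13*42 = 5 - 546 = -541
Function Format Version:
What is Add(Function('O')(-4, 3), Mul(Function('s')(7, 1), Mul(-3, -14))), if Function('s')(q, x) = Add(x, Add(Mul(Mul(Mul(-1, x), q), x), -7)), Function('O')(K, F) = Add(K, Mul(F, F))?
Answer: -541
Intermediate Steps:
Function('O')(K, F) = Add(K, Pow(F, 2))
Function('s')(q, x) = Add(-7, x, Mul(-1, q, Pow(x, 2))) (Function('s')(q, x) = Add(x, Add(Mul(Mul(-1, q, x), x), -7)) = Add(x, Add(Mul(-1, q, Pow(x, 2)), -7)) = Add(x, Add(-7, Mul(-1, q, Pow(x, 2)))) = Add(-7, x, Mul(-1, q, Pow(x, 2))))
Add(Function('O')(-4, 3), Mul(Function('s')(7, 1), Mul(-3, -14))) = Add(Add(-4, Pow(3, 2)), Mul(Add(-7, 1, Mul(-1, 7, Pow(1, 2))), Mul(-3, -14))) = Add(Add(-4, 9), Mul(Add(-7, 1, Mul(-1, 7, 1)), 42)) = Add(5, Mul(Add(-7, 1, -7), 42)) = Add(5, Mul(-13, 42)) = Add(5, -546) = -541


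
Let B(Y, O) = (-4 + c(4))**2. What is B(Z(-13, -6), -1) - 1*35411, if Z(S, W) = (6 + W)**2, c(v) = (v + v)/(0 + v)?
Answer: -35407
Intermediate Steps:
c(v) = 2 (c(v) = (2*v)/v = 2)
B(Y, O) = 4 (B(Y, O) = (-4 + 2)**2 = (-2)**2 = 4)
B(Z(-13, -6), -1) - 1*35411 = 4 - 1*35411 = 4 - 35411 = -35407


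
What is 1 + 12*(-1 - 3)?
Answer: -47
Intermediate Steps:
1 + 12*(-1 - 3) = 1 + 12*(-4) = 1 - 48 = -47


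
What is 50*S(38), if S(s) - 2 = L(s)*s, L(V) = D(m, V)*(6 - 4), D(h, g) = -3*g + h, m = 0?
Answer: -433100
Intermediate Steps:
D(h, g) = h - 3*g
L(V) = -6*V (L(V) = (0 - 3*V)*(6 - 4) = -3*V*2 = -6*V)
S(s) = 2 - 6*s**2 (S(s) = 2 + (-6*s)*s = 2 - 6*s**2)
50*S(38) = 50*(2 - 6*38**2) = 50*(2 - 6*1444) = 50*(2 - 8664) = 50*(-8662) = -433100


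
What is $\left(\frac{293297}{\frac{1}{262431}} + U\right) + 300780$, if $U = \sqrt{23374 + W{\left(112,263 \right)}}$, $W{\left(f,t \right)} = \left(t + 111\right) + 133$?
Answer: $76970525787 + \sqrt{23881} \approx 7.697 \cdot 10^{10}$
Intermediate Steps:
$W{\left(f,t \right)} = 244 + t$ ($W{\left(f,t \right)} = \left(111 + t\right) + 133 = 244 + t$)
$U = \sqrt{23881}$ ($U = \sqrt{23374 + \left(244 + 263\right)} = \sqrt{23374 + 507} = \sqrt{23881} \approx 154.53$)
$\left(\frac{293297}{\frac{1}{262431}} + U\right) + 300780 = \left(\frac{293297}{\frac{1}{262431}} + \sqrt{23881}\right) + 300780 = \left(293297 \frac{1}{\frac{1}{262431}} + \sqrt{23881}\right) + 300780 = \left(293297 \cdot 262431 + \sqrt{23881}\right) + 300780 = \left(76970225007 + \sqrt{23881}\right) + 300780 = 76970525787 + \sqrt{23881}$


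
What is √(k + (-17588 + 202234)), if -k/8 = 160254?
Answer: I*√1097386 ≈ 1047.6*I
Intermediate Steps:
k = -1282032 (k = -8*160254 = -1282032)
√(k + (-17588 + 202234)) = √(-1282032 + (-17588 + 202234)) = √(-1282032 + 184646) = √(-1097386) = I*√1097386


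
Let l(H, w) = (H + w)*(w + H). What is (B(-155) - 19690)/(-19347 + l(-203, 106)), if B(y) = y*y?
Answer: -4335/9938 ≈ -0.43620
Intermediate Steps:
l(H, w) = (H + w)² (l(H, w) = (H + w)*(H + w) = (H + w)²)
B(y) = y²
(B(-155) - 19690)/(-19347 + l(-203, 106)) = ((-155)² - 19690)/(-19347 + (-203 + 106)²) = (24025 - 19690)/(-19347 + (-97)²) = 4335/(-19347 + 9409) = 4335/(-9938) = 4335*(-1/9938) = -4335/9938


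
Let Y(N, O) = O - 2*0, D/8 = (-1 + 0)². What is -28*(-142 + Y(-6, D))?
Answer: 3752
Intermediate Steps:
D = 8 (D = 8*(-1 + 0)² = 8*(-1)² = 8*1 = 8)
Y(N, O) = O (Y(N, O) = O + 0 = O)
-28*(-142 + Y(-6, D)) = -28*(-142 + 8) = -28*(-134) = 3752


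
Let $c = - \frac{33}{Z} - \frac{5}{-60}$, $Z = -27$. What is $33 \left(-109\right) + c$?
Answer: $- \frac{129445}{36} \approx -3595.7$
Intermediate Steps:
$c = \frac{47}{36}$ ($c = - \frac{33}{-27} - \frac{5}{-60} = \left(-33\right) \left(- \frac{1}{27}\right) - - \frac{1}{12} = \frac{11}{9} + \frac{1}{12} = \frac{47}{36} \approx 1.3056$)
$33 \left(-109\right) + c = 33 \left(-109\right) + \frac{47}{36} = -3597 + \frac{47}{36} = - \frac{129445}{36}$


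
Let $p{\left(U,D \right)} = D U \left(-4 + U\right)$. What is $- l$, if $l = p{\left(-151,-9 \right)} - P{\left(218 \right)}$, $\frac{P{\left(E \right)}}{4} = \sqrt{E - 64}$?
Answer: $210645 + 4 \sqrt{154} \approx 2.1069 \cdot 10^{5}$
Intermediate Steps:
$p{\left(U,D \right)} = D U \left(-4 + U\right)$
$P{\left(E \right)} = 4 \sqrt{-64 + E}$ ($P{\left(E \right)} = 4 \sqrt{E - 64} = 4 \sqrt{-64 + E}$)
$l = -210645 - 4 \sqrt{154}$ ($l = \left(-9\right) \left(-151\right) \left(-4 - 151\right) - 4 \sqrt{-64 + 218} = \left(-9\right) \left(-151\right) \left(-155\right) - 4 \sqrt{154} = -210645 - 4 \sqrt{154} \approx -2.1069 \cdot 10^{5}$)
$- l = - (-210645 - 4 \sqrt{154}) = 210645 + 4 \sqrt{154}$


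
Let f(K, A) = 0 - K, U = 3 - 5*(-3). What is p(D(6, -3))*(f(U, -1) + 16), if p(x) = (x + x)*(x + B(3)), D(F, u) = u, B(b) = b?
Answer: 0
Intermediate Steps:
U = 18 (U = 3 + 15 = 18)
f(K, A) = -K
p(x) = 2*x*(3 + x) (p(x) = (x + x)*(x + 3) = (2*x)*(3 + x) = 2*x*(3 + x))
p(D(6, -3))*(f(U, -1) + 16) = (2*(-3)*(3 - 3))*(-1*18 + 16) = (2*(-3)*0)*(-18 + 16) = 0*(-2) = 0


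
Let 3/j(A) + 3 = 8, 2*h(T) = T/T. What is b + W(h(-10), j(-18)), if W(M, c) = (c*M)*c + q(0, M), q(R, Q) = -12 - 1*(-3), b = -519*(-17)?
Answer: 440709/50 ≈ 8814.2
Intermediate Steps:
h(T) = ½ (h(T) = (T/T)/2 = (½)*1 = ½)
j(A) = ⅗ (j(A) = 3/(-3 + 8) = 3/5 = 3*(⅕) = ⅗)
b = 8823
q(R, Q) = -9 (q(R, Q) = -12 + 3 = -9)
W(M, c) = -9 + M*c² (W(M, c) = (c*M)*c - 9 = (M*c)*c - 9 = M*c² - 9 = -9 + M*c²)
b + W(h(-10), j(-18)) = 8823 + (-9 + (⅗)²/2) = 8823 + (-9 + (½)*(9/25)) = 8823 + (-9 + 9/50) = 8823 - 441/50 = 440709/50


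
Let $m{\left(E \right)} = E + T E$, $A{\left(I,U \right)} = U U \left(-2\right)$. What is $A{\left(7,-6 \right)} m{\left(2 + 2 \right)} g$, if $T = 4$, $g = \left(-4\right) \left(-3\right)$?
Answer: $-17280$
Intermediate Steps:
$g = 12$
$A{\left(I,U \right)} = - 2 U^{2}$ ($A{\left(I,U \right)} = U^{2} \left(-2\right) = - 2 U^{2}$)
$m{\left(E \right)} = 5 E$ ($m{\left(E \right)} = E + 4 E = 5 E$)
$A{\left(7,-6 \right)} m{\left(2 + 2 \right)} g = - 2 \left(-6\right)^{2} \cdot 5 \left(2 + 2\right) 12 = \left(-2\right) 36 \cdot 5 \cdot 4 \cdot 12 = \left(-72\right) 20 \cdot 12 = \left(-1440\right) 12 = -17280$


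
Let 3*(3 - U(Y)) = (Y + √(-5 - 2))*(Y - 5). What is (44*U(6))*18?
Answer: 792 - 264*I*√7 ≈ 792.0 - 698.48*I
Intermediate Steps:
U(Y) = 3 - (-5 + Y)*(Y + I*√7)/3 (U(Y) = 3 - (Y + √(-5 - 2))*(Y - 5)/3 = 3 - (Y + √(-7))*(-5 + Y)/3 = 3 - (Y + I*√7)*(-5 + Y)/3 = 3 - (-5 + Y)*(Y + I*√7)/3)
(44*U(6))*18 = (44*(3 - ⅓*6² + (5/3)*6 + 5*I*√7/3 - ⅓*I*6*√7))*18 = (44*(3 - ⅓*36 + 10 + 5*I*√7/3 - 2*I*√7))*18 = (44*(3 - 12 + 10 + 5*I*√7/3 - 2*I*√7))*18 = (44*(1 - I*√7/3))*18 = (44 - 44*I*√7/3)*18 = 792 - 264*I*√7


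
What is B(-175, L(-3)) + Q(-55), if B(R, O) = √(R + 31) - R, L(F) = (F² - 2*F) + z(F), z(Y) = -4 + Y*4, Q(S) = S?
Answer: 120 + 12*I ≈ 120.0 + 12.0*I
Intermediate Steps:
z(Y) = -4 + 4*Y
L(F) = -4 + F² + 2*F (L(F) = (F² - 2*F) + (-4 + 4*F) = -4 + F² + 2*F)
B(R, O) = √(31 + R) - R
B(-175, L(-3)) + Q(-55) = (√(31 - 175) - 1*(-175)) - 55 = (√(-144) + 175) - 55 = (12*I + 175) - 55 = (175 + 12*I) - 55 = 120 + 12*I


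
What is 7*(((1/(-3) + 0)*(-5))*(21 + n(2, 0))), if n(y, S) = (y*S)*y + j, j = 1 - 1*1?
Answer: 245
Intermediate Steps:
j = 0 (j = 1 - 1 = 0)
n(y, S) = S*y**2 (n(y, S) = (y*S)*y + 0 = (S*y)*y + 0 = S*y**2 + 0 = S*y**2)
7*(((1/(-3) + 0)*(-5))*(21 + n(2, 0))) = 7*(((1/(-3) + 0)*(-5))*(21 + 0*2**2)) = 7*(((-1/3 + 0)*(-5))*(21 + 0*4)) = 7*((-1/3*(-5))*(21 + 0)) = 7*((5/3)*21) = 7*35 = 245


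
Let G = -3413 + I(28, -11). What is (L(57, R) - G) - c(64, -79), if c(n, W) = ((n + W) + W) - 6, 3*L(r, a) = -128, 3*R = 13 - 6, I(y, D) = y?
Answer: 10327/3 ≈ 3442.3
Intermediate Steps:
R = 7/3 (R = (13 - 6)/3 = (⅓)*7 = 7/3 ≈ 2.3333)
L(r, a) = -128/3 (L(r, a) = (⅓)*(-128) = -128/3)
G = -3385 (G = -3413 + 28 = -3385)
c(n, W) = -6 + n + 2*W (c(n, W) = ((W + n) + W) - 6 = (n + 2*W) - 6 = -6 + n + 2*W)
(L(57, R) - G) - c(64, -79) = (-128/3 - 1*(-3385)) - (-6 + 64 + 2*(-79)) = (-128/3 + 3385) - (-6 + 64 - 158) = 10027/3 - 1*(-100) = 10027/3 + 100 = 10327/3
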